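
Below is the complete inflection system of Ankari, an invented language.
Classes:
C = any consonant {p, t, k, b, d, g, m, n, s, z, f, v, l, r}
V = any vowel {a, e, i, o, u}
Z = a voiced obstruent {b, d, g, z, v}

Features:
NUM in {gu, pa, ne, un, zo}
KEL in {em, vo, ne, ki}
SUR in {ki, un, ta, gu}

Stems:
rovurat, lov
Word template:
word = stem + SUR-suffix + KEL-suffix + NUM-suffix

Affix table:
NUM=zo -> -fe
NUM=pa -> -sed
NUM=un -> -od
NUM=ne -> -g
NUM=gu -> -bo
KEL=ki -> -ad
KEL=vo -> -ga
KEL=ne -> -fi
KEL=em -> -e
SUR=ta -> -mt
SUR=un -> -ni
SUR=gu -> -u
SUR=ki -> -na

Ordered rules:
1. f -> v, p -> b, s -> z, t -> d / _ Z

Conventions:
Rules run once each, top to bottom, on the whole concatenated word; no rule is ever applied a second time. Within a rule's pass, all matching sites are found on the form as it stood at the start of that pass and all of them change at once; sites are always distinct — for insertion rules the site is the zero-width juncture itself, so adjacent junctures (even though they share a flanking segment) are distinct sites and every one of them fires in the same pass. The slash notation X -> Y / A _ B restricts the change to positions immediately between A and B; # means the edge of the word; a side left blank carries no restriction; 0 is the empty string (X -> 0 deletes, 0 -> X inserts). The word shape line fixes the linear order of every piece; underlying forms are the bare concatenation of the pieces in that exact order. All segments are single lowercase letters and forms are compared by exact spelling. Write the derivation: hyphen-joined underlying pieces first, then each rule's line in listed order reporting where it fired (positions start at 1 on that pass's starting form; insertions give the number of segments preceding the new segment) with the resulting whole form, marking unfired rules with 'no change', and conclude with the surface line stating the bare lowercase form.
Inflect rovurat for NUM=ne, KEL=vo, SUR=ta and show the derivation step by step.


underlying: rovurat-mt-ga-g
1. f -> v, p -> b, s -> z, t -> d / _ Z: fires at position(s) 9: rovuratmdgag
surface: rovuratmdgag


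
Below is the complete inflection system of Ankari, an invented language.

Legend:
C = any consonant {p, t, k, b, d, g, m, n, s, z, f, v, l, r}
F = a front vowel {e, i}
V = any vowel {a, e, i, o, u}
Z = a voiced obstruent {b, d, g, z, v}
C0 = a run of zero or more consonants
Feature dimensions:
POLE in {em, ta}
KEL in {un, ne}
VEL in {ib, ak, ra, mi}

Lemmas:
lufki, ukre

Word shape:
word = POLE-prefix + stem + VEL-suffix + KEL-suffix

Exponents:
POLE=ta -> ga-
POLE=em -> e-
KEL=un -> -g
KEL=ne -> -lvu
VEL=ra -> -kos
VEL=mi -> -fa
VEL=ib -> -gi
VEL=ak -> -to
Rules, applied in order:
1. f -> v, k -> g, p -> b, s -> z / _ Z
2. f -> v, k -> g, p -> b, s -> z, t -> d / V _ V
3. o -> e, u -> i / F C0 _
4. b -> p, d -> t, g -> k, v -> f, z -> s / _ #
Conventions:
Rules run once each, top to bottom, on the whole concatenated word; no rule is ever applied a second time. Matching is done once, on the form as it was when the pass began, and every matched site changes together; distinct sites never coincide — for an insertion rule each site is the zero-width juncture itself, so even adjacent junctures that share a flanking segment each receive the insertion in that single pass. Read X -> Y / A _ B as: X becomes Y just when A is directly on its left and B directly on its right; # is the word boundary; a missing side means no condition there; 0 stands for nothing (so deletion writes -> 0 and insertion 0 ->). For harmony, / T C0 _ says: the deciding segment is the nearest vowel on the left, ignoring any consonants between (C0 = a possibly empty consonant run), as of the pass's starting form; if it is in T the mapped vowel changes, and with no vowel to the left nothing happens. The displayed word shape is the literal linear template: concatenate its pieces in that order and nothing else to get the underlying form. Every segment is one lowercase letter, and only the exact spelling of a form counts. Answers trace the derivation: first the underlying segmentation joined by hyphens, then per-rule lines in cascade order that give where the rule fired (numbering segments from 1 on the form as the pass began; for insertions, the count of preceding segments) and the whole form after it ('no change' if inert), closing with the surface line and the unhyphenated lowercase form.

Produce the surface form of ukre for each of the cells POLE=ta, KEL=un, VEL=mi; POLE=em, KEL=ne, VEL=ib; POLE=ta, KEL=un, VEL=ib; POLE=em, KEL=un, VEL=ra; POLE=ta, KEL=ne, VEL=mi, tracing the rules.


cell POLE=ta, KEL=un, VEL=mi:
underlying: ga-ukre-fa-g
1. f -> v, k -> g, p -> b, s -> z / _ Z: no change
2. f -> v, k -> g, p -> b, s -> z, t -> d / V _ V: fires at position(s) 7: gaukrevag
3. o -> e, u -> i / F C0 _: no change
4. b -> p, d -> t, g -> k, v -> f, z -> s / _ #: fires at position(s) 9: gaukrevak
surface: gaukrevak

cell POLE=em, KEL=ne, VEL=ib:
underlying: e-ukre-gi-lvu
1. f -> v, k -> g, p -> b, s -> z / _ Z: no change
2. f -> v, k -> g, p -> b, s -> z, t -> d / V _ V: no change
3. o -> e, u -> i / F C0 _: fires at position(s) 2, 10: eikregilvi
4. b -> p, d -> t, g -> k, v -> f, z -> s / _ #: no change
surface: eikregilvi

cell POLE=ta, KEL=un, VEL=ib:
underlying: ga-ukre-gi-g
1. f -> v, k -> g, p -> b, s -> z / _ Z: no change
2. f -> v, k -> g, p -> b, s -> z, t -> d / V _ V: no change
3. o -> e, u -> i / F C0 _: no change
4. b -> p, d -> t, g -> k, v -> f, z -> s / _ #: fires at position(s) 9: gaukregik
surface: gaukregik

cell POLE=em, KEL=un, VEL=ra:
underlying: e-ukre-kos-g
1. f -> v, k -> g, p -> b, s -> z / _ Z: fires at position(s) 8: eukrekozg
2. f -> v, k -> g, p -> b, s -> z, t -> d / V _ V: fires at position(s) 6: eukregozg
3. o -> e, u -> i / F C0 _: fires at position(s) 2, 7: eikregezg
4. b -> p, d -> t, g -> k, v -> f, z -> s / _ #: fires at position(s) 9: eikregezk
surface: eikregezk

cell POLE=ta, KEL=ne, VEL=mi:
underlying: ga-ukre-fa-lvu
1. f -> v, k -> g, p -> b, s -> z / _ Z: no change
2. f -> v, k -> g, p -> b, s -> z, t -> d / V _ V: fires at position(s) 7: gaukrevalvu
3. o -> e, u -> i / F C0 _: no change
4. b -> p, d -> t, g -> k, v -> f, z -> s / _ #: no change
surface: gaukrevalvu


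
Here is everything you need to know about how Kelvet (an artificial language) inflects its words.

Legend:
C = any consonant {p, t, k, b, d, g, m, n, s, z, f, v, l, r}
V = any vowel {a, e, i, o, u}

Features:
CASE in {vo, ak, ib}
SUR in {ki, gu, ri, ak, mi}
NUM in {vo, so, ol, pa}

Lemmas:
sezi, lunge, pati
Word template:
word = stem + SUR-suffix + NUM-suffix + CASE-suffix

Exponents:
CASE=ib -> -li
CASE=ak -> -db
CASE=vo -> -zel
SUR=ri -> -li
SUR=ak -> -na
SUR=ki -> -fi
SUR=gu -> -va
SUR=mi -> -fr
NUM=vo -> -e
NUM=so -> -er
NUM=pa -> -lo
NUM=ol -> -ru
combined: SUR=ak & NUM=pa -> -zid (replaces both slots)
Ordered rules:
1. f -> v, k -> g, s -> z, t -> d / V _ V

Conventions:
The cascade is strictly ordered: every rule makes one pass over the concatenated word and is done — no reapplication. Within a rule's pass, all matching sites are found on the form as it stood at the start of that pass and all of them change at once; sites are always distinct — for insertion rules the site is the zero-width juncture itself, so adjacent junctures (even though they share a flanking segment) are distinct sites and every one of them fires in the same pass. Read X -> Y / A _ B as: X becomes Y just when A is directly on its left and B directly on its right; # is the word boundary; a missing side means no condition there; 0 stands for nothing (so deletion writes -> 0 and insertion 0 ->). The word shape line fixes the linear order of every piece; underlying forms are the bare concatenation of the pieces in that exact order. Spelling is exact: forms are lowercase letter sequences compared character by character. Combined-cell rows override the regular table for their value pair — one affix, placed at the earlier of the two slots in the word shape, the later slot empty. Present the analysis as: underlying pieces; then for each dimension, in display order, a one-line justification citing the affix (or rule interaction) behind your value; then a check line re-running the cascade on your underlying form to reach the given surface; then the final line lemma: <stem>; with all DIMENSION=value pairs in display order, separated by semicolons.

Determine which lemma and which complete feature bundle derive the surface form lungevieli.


underlying: lunge-fi-e-li
CASE=ib - signalled by the affix -li
SUR=ki - signalled by the affix -fi
NUM=vo - signalled by the affix -e
check: lungefieli -> lungevieli
lemma: lunge; CASE=ib; SUR=ki; NUM=vo


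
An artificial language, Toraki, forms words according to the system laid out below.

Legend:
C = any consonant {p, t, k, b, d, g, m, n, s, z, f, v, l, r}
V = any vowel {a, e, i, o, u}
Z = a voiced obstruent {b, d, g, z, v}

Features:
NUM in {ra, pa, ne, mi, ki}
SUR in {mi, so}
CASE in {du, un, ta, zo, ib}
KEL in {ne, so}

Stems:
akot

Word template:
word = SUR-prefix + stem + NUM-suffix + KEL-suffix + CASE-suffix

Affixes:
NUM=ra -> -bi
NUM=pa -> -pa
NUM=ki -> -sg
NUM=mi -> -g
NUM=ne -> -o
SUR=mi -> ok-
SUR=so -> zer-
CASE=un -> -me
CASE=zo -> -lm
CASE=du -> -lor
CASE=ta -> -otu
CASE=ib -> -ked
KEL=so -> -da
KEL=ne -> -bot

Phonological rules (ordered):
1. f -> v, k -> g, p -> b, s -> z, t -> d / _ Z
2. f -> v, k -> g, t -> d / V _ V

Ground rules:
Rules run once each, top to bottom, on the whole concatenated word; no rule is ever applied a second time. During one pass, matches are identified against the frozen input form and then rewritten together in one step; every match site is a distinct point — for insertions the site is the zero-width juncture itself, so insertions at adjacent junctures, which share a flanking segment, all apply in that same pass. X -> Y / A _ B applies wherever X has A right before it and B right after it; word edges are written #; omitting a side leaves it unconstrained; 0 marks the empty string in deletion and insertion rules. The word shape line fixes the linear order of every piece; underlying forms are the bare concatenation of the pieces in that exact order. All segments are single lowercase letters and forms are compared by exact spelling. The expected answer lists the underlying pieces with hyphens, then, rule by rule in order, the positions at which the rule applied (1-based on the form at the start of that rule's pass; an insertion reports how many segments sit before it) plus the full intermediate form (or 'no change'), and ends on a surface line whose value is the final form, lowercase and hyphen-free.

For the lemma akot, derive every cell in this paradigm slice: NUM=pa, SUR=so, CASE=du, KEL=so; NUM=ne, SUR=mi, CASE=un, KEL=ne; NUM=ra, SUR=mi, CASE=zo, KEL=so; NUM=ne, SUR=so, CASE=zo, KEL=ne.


cell NUM=pa, SUR=so, CASE=du, KEL=so:
underlying: zer-akot-pa-da-lor
1. f -> v, k -> g, p -> b, s -> z, t -> d / _ Z: no change
2. f -> v, k -> g, t -> d / V _ V: fires at position(s) 5: zeragotpadalor
surface: zeragotpadalor

cell NUM=ne, SUR=mi, CASE=un, KEL=ne:
underlying: ok-akot-o-bot-me
1. f -> v, k -> g, p -> b, s -> z, t -> d / _ Z: no change
2. f -> v, k -> g, t -> d / V _ V: fires at position(s) 2, 4, 6: ogagodobotme
surface: ogagodobotme

cell NUM=ra, SUR=mi, CASE=zo, KEL=so:
underlying: ok-akot-bi-da-lm
1. f -> v, k -> g, p -> b, s -> z, t -> d / _ Z: fires at position(s) 6: okakodbidalm
2. f -> v, k -> g, t -> d / V _ V: fires at position(s) 2, 4: ogagodbidalm
surface: ogagodbidalm

cell NUM=ne, SUR=so, CASE=zo, KEL=ne:
underlying: zer-akot-o-bot-lm
1. f -> v, k -> g, p -> b, s -> z, t -> d / _ Z: no change
2. f -> v, k -> g, t -> d / V _ V: fires at position(s) 5, 7: zeragodobotlm
surface: zeragodobotlm


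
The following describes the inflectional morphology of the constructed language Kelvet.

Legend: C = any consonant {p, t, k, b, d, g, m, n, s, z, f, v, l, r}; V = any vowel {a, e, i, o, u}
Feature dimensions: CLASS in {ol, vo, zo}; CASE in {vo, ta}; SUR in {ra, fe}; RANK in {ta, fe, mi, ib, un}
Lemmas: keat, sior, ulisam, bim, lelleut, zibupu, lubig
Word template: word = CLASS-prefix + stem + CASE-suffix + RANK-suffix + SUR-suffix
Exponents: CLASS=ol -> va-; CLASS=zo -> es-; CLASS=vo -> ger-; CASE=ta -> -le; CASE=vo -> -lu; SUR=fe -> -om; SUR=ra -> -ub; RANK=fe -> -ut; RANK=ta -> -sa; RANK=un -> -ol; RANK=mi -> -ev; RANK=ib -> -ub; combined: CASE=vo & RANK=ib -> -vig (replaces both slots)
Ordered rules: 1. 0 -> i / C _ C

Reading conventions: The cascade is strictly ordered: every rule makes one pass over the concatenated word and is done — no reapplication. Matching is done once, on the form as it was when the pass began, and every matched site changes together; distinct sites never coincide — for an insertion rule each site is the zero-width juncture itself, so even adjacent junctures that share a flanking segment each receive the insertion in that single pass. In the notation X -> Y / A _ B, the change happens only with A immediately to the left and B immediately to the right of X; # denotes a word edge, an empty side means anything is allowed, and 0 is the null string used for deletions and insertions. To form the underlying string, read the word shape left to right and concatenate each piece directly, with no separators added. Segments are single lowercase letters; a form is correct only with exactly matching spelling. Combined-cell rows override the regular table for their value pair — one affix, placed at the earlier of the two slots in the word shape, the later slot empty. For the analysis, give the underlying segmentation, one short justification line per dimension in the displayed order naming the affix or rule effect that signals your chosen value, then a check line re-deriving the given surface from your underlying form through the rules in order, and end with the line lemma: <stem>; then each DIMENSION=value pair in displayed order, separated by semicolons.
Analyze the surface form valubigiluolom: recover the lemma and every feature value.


underlying: va-lubig-lu-ol-om
CLASS=ol - signalled by the affix va-
CASE=vo - signalled by the affix -lu
SUR=fe - signalled by the affix -om
RANK=un - signalled by the affix -ol
check: valubigluolom -> valubigiluolom
lemma: lubig; CLASS=ol; CASE=vo; SUR=fe; RANK=un


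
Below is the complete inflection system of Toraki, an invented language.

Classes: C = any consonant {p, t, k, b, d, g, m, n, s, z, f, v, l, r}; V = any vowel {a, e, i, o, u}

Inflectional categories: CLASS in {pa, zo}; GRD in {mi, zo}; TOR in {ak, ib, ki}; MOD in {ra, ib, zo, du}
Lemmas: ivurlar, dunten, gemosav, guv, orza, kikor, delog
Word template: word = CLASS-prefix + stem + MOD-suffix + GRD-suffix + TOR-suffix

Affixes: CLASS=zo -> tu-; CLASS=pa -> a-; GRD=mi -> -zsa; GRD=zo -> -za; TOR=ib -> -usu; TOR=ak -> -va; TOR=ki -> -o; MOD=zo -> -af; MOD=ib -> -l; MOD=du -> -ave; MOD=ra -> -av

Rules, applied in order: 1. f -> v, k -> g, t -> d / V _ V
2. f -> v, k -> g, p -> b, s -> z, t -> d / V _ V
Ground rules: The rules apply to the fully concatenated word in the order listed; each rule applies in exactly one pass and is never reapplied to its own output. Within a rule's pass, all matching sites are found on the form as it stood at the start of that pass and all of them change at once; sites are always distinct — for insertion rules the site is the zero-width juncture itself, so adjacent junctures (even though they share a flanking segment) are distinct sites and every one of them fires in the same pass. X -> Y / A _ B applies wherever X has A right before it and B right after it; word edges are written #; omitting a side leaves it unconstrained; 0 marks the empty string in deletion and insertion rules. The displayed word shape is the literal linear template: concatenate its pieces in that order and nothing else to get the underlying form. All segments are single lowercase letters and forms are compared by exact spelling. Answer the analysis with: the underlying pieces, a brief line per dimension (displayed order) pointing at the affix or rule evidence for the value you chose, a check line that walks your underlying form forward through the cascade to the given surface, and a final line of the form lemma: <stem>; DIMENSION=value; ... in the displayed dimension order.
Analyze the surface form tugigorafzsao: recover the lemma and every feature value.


underlying: tu-kikor-af-zsa-o
CLASS=zo - signalled by the affix tu-
GRD=mi - signalled by the affix -zsa
TOR=ki - signalled by the affix -o
MOD=zo - signalled by the affix -af
check: tukikorafzsao -> tugigorafzsao -> tugigorafzsao
lemma: kikor; CLASS=zo; GRD=mi; TOR=ki; MOD=zo


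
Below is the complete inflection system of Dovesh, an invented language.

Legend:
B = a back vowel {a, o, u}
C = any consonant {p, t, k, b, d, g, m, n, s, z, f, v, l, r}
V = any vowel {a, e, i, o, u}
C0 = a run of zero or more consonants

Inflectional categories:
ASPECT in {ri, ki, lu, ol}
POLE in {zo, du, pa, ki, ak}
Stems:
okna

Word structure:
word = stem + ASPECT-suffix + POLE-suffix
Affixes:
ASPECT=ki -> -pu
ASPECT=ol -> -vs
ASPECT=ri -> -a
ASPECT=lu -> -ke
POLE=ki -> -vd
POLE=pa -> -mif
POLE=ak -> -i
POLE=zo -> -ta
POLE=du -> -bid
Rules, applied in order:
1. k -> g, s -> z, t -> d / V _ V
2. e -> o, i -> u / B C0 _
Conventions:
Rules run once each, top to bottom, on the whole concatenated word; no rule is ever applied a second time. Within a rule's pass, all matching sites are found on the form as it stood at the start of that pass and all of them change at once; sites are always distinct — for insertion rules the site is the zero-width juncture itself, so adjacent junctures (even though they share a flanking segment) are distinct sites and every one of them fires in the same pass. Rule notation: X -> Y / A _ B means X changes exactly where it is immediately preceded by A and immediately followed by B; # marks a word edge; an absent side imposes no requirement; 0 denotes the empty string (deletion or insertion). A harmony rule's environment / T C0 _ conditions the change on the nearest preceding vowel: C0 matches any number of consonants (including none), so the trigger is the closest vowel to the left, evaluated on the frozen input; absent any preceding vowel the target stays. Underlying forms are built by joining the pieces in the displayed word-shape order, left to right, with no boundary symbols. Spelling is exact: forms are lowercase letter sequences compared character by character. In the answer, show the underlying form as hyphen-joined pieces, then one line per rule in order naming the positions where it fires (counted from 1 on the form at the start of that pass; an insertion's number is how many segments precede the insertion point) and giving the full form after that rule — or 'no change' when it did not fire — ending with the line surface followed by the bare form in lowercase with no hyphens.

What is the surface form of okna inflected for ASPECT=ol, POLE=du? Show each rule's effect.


underlying: okna-vs-bid
1. k -> g, s -> z, t -> d / V _ V: no change
2. e -> o, i -> u / B C0 _: fires at position(s) 8: oknavsbud
surface: oknavsbud


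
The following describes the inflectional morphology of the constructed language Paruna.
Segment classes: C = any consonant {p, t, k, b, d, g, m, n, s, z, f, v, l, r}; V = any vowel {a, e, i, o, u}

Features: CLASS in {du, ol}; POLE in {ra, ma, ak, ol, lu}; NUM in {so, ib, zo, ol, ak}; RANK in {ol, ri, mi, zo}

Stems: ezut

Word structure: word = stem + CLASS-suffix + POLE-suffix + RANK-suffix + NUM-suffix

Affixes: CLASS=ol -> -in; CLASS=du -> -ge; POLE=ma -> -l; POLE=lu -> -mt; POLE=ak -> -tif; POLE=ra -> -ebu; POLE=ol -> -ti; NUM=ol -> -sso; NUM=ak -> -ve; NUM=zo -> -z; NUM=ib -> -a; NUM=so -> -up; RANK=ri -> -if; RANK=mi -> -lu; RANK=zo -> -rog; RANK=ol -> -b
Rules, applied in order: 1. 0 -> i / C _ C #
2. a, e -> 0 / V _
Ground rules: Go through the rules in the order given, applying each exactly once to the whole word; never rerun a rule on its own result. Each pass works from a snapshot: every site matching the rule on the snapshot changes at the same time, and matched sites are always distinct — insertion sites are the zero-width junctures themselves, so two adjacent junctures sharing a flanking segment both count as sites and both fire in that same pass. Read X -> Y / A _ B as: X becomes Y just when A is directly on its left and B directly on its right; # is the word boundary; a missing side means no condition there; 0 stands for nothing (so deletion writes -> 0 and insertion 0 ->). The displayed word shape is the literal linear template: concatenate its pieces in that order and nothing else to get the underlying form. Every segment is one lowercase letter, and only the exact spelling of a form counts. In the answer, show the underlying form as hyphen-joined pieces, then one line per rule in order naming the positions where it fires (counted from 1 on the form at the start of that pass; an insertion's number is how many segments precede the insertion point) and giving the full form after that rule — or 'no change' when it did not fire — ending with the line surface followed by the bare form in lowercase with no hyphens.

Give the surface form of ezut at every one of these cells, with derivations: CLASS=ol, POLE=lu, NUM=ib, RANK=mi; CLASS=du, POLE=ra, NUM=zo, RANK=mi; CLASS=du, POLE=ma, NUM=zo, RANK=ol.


cell CLASS=ol, POLE=lu, NUM=ib, RANK=mi:
underlying: ezut-in-mt-lu-a
1. 0 -> i / C _ C #: no change
2. a, e -> 0 / V _: fires at position(s) 11: ezutinmtlu
surface: ezutinmtlu

cell CLASS=du, POLE=ra, NUM=zo, RANK=mi:
underlying: ezut-ge-ebu-lu-z
1. 0 -> i / C _ C #: no change
2. a, e -> 0 / V _: fires at position(s) 7: ezutgebuluz
surface: ezutgebuluz

cell CLASS=du, POLE=ma, NUM=zo, RANK=ol:
underlying: ezut-ge-l-b-z
1. 0 -> i / C _ C #: inserts after position(s) 8: ezutgelbiz
2. a, e -> 0 / V _: no change
surface: ezutgelbiz


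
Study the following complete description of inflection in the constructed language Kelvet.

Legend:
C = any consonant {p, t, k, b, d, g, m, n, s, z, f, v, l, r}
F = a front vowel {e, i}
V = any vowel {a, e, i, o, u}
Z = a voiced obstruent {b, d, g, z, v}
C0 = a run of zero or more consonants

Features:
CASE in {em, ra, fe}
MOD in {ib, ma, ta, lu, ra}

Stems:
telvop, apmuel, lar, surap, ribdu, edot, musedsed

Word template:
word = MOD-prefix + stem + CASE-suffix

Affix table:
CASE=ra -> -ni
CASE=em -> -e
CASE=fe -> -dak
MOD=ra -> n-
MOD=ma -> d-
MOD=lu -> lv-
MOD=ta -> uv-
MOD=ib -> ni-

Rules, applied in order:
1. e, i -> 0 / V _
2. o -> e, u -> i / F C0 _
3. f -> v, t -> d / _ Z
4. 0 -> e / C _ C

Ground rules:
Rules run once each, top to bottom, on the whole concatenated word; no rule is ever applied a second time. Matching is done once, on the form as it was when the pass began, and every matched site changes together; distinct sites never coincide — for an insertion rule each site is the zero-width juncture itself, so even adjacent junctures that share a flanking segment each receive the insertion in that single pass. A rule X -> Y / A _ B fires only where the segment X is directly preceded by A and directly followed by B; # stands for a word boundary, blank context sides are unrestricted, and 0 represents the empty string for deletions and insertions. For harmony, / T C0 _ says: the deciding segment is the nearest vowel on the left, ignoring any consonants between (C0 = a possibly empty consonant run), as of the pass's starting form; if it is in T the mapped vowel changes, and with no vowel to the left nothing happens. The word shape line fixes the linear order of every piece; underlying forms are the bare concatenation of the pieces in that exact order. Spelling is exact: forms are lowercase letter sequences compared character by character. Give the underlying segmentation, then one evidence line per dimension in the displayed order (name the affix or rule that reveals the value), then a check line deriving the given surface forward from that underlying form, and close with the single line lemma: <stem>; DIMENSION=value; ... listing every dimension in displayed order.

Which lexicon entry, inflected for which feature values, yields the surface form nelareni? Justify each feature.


underlying: n-lar-ni
CASE=ra - signalled by the affix -ni
MOD=ra - signalled by the affix n-
check: nlarni -> nlarni -> nlarni -> nlarni -> nelareni
lemma: lar; CASE=ra; MOD=ra


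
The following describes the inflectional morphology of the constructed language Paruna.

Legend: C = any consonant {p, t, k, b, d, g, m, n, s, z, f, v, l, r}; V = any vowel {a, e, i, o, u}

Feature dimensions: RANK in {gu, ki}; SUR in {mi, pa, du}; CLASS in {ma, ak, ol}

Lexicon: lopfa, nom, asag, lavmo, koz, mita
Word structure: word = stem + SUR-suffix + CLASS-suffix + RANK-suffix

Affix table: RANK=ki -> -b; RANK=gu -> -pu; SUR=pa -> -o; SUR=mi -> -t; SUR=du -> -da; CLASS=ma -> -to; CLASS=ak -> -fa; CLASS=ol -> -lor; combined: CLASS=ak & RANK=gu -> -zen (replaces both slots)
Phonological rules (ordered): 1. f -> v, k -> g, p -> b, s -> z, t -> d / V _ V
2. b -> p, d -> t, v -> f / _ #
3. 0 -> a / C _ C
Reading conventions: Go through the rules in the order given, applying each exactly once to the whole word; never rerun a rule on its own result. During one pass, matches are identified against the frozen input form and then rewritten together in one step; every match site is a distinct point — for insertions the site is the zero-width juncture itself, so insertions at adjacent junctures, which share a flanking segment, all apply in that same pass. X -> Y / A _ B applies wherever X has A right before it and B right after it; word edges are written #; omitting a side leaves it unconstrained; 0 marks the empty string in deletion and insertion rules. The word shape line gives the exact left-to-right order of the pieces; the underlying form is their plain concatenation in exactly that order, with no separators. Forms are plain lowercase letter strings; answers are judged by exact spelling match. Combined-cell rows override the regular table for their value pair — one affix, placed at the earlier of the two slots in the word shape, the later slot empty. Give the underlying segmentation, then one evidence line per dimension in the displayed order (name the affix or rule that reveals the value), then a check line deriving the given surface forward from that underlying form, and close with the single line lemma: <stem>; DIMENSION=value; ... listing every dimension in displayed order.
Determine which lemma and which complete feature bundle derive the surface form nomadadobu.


underlying: nom-da-to-pu
RANK=gu - signalled by the affix -pu
SUR=du - signalled by the affix -da
CLASS=ma - signalled by the affix -to
check: nomdatopu -> nomdadobu -> nomdadobu -> nomadadobu
lemma: nom; RANK=gu; SUR=du; CLASS=ma


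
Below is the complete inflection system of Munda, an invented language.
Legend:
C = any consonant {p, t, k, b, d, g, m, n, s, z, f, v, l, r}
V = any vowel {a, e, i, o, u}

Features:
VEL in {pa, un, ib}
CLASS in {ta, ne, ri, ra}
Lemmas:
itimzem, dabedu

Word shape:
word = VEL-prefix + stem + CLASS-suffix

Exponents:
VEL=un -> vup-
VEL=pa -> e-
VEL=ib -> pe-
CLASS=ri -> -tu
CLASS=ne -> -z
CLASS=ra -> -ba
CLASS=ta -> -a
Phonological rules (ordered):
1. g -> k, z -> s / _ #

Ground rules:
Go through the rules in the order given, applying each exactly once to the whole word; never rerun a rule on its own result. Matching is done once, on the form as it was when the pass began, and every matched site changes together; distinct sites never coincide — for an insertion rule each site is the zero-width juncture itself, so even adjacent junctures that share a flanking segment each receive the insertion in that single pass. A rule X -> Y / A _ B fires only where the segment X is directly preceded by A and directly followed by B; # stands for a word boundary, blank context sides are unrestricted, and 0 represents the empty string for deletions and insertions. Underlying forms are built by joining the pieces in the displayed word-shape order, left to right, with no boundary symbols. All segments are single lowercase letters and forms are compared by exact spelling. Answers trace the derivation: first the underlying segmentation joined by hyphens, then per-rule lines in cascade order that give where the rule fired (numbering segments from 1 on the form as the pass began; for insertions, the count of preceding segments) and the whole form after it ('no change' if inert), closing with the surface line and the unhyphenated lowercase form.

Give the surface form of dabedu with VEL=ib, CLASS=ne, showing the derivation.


underlying: pe-dabedu-z
1. g -> k, z -> s / _ #: fires at position(s) 9: pedabedus
surface: pedabedus


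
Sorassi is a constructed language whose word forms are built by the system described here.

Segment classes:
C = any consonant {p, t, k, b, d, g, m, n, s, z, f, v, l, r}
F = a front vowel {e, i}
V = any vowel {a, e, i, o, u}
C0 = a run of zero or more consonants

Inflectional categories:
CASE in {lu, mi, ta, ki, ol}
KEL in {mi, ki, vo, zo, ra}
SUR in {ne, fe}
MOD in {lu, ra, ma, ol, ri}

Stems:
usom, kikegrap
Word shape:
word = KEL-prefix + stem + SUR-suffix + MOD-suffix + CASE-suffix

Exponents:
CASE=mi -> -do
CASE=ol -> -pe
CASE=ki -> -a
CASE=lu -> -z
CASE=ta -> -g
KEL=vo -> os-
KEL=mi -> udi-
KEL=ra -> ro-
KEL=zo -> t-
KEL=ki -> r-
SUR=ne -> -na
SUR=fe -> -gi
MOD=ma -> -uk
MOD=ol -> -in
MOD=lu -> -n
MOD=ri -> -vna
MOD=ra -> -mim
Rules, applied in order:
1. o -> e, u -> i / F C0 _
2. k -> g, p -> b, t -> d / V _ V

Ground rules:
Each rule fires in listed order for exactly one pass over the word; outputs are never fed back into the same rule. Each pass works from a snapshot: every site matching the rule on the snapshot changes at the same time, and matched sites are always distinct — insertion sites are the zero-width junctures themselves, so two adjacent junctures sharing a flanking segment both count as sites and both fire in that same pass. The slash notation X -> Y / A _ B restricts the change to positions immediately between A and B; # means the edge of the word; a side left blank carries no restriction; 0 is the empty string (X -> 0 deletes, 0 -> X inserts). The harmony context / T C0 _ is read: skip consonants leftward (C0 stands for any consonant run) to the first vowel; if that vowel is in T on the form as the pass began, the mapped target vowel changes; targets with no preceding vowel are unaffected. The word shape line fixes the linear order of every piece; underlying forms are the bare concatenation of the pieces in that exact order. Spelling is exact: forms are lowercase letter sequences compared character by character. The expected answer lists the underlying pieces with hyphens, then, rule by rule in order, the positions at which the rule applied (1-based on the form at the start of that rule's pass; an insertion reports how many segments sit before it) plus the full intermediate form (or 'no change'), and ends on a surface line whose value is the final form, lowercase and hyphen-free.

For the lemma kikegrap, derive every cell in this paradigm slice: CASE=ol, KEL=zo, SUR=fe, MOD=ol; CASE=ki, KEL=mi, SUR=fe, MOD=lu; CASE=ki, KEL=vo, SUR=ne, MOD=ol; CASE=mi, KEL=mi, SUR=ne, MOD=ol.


cell CASE=ol, KEL=zo, SUR=fe, MOD=ol:
underlying: t-kikegrap-gi-in-pe
1. o -> e, u -> i / F C0 _: no change
2. k -> g, p -> b, t -> d / V _ V: fires at position(s) 4: tkigegrapgiinpe
surface: tkigegrapgiinpe

cell CASE=ki, KEL=mi, SUR=fe, MOD=lu:
underlying: udi-kikegrap-gi-n-a
1. o -> e, u -> i / F C0 _: no change
2. k -> g, p -> b, t -> d / V _ V: fires at position(s) 4, 6: udigigegrapgina
surface: udigigegrapgina

cell CASE=ki, KEL=vo, SUR=ne, MOD=ol:
underlying: os-kikegrap-na-in-a
1. o -> e, u -> i / F C0 _: no change
2. k -> g, p -> b, t -> d / V _ V: fires at position(s) 5: oskigegrapnaina
surface: oskigegrapnaina

cell CASE=mi, KEL=mi, SUR=ne, MOD=ol:
underlying: udi-kikegrap-na-in-do
1. o -> e, u -> i / F C0 _: fires at position(s) 17: udikikegrapnainde
2. k -> g, p -> b, t -> d / V _ V: fires at position(s) 4, 6: udigigegrapnainde
surface: udigigegrapnainde


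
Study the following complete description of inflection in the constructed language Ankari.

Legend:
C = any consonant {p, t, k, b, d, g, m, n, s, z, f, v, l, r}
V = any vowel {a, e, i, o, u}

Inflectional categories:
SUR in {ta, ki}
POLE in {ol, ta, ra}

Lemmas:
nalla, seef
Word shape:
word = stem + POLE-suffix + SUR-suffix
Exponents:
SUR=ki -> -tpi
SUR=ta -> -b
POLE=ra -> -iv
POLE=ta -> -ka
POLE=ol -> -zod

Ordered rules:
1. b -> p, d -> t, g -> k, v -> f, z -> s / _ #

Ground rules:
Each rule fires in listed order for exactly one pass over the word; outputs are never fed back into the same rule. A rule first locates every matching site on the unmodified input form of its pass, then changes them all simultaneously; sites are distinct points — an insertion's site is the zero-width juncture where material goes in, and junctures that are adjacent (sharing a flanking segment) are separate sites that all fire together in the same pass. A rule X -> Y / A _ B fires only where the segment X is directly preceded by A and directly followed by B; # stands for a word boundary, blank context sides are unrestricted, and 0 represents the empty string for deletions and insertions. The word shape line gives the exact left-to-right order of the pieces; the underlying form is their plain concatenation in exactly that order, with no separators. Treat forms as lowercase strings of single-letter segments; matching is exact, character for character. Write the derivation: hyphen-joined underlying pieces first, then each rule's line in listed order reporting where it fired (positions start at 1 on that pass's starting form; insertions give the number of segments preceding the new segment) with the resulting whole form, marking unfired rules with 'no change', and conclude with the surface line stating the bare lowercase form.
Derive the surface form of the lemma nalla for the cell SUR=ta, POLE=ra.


underlying: nalla-iv-b
1. b -> p, d -> t, g -> k, v -> f, z -> s / _ #: fires at position(s) 8: nallaivp
surface: nallaivp


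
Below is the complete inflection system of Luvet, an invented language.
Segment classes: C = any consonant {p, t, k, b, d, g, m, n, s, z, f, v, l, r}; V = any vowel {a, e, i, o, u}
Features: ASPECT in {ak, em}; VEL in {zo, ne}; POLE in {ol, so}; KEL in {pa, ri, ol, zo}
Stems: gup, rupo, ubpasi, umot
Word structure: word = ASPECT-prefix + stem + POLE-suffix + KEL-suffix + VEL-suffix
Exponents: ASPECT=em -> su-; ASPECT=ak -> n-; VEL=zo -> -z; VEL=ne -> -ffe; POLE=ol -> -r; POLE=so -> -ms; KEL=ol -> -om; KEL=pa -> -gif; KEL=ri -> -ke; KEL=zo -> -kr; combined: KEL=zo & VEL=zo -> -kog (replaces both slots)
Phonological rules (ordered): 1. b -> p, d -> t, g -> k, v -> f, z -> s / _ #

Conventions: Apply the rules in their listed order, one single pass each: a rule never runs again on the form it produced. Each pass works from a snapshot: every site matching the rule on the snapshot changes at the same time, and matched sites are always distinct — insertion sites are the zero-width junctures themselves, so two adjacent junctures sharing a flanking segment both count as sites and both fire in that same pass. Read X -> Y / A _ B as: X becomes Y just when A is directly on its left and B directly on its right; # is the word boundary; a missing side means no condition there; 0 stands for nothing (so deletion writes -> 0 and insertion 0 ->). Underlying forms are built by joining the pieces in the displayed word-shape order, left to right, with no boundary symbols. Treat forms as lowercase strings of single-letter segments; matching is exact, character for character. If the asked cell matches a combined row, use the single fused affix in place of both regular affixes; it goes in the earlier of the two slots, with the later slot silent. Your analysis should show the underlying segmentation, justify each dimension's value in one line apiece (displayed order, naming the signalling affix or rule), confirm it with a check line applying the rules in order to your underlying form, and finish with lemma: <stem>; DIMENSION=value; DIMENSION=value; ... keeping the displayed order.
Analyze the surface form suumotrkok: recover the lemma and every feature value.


underlying: su-umot-r-kog
ASPECT=em - signalled by the affix su-
VEL=zo - signalled by the combined affix row
POLE=ol - signalled by the affix -r
KEL=zo - signalled by the combined affix row
check: suumotrkog -> suumotrkok
lemma: umot; ASPECT=em; VEL=zo; POLE=ol; KEL=zo


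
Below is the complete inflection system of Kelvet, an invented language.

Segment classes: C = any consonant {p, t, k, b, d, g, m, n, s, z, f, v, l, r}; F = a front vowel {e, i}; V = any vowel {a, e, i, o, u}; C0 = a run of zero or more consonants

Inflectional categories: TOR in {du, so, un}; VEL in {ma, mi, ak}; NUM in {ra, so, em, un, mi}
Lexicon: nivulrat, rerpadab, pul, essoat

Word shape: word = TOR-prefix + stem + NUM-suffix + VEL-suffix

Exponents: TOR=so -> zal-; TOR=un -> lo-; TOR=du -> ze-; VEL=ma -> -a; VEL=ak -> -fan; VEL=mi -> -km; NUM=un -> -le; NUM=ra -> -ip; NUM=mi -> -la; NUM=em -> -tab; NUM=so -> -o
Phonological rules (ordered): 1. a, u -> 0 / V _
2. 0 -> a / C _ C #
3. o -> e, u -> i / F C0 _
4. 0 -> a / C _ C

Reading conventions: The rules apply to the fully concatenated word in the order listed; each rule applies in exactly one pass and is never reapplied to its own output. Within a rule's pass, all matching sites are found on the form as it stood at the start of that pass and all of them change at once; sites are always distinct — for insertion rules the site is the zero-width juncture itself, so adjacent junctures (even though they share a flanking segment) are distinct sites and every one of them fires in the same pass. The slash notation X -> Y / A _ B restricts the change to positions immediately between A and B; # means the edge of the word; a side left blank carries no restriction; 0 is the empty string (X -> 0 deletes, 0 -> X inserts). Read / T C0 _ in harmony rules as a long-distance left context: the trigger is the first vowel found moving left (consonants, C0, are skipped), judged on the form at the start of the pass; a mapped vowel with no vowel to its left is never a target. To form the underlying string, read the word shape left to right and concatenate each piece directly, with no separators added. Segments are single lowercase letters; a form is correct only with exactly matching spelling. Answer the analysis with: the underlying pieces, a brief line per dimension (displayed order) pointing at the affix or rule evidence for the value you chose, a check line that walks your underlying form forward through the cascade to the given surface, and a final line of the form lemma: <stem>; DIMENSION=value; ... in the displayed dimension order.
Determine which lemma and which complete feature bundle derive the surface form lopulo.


underlying: lo-pul-o-a
TOR=un - signalled by the affix lo-
VEL=ma - signalled by the affix -a
NUM=so - signalled by the affix -o
check: lopuloa -> lopulo -> lopulo -> lopulo -> lopulo
lemma: pul; TOR=un; VEL=ma; NUM=so


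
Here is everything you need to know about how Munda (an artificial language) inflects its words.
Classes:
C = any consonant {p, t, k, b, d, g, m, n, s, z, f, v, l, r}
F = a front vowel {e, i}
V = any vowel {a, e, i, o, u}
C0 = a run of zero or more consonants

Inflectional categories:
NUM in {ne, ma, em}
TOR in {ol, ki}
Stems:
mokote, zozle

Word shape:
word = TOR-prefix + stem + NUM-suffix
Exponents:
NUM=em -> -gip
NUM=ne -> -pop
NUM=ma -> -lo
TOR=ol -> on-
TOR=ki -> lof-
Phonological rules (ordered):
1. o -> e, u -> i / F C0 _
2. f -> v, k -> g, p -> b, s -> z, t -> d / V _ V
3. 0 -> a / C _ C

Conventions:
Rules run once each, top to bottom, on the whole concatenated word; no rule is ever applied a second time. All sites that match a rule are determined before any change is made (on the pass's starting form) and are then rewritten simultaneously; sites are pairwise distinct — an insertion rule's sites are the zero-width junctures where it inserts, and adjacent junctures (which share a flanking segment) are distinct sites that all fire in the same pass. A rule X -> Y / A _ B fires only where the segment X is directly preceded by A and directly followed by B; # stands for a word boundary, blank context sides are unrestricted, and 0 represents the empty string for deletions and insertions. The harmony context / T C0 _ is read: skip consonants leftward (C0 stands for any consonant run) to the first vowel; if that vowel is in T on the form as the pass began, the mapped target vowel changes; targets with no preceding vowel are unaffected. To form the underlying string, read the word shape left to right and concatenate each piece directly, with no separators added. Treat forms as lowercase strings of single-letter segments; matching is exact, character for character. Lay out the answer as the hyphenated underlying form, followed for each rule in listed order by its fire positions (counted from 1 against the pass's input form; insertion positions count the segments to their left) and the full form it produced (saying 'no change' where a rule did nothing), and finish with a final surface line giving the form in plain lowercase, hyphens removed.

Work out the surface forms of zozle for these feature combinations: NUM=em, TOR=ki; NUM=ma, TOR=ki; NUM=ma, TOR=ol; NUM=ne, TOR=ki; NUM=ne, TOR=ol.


cell NUM=em, TOR=ki:
underlying: lof-zozle-gip
1. o -> e, u -> i / F C0 _: no change
2. f -> v, k -> g, p -> b, s -> z, t -> d / V _ V: no change
3. 0 -> a / C _ C: inserts after position(s) 3, 6: lofazozalegip
surface: lofazozalegip

cell NUM=ma, TOR=ki:
underlying: lof-zozle-lo
1. o -> e, u -> i / F C0 _: fires at position(s) 10: lofzozlele
2. f -> v, k -> g, p -> b, s -> z, t -> d / V _ V: no change
3. 0 -> a / C _ C: inserts after position(s) 3, 6: lofazozalele
surface: lofazozalele

cell NUM=ma, TOR=ol:
underlying: on-zozle-lo
1. o -> e, u -> i / F C0 _: fires at position(s) 9: onzozlele
2. f -> v, k -> g, p -> b, s -> z, t -> d / V _ V: no change
3. 0 -> a / C _ C: inserts after position(s) 2, 5: onazozalele
surface: onazozalele

cell NUM=ne, TOR=ki:
underlying: lof-zozle-pop
1. o -> e, u -> i / F C0 _: fires at position(s) 10: lofzozlepep
2. f -> v, k -> g, p -> b, s -> z, t -> d / V _ V: fires at position(s) 9: lofzozlebep
3. 0 -> a / C _ C: inserts after position(s) 3, 6: lofazozalebep
surface: lofazozalebep

cell NUM=ne, TOR=ol:
underlying: on-zozle-pop
1. o -> e, u -> i / F C0 _: fires at position(s) 9: onzozlepep
2. f -> v, k -> g, p -> b, s -> z, t -> d / V _ V: fires at position(s) 8: onzozlebep
3. 0 -> a / C _ C: inserts after position(s) 2, 5: onazozalebep
surface: onazozalebep
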